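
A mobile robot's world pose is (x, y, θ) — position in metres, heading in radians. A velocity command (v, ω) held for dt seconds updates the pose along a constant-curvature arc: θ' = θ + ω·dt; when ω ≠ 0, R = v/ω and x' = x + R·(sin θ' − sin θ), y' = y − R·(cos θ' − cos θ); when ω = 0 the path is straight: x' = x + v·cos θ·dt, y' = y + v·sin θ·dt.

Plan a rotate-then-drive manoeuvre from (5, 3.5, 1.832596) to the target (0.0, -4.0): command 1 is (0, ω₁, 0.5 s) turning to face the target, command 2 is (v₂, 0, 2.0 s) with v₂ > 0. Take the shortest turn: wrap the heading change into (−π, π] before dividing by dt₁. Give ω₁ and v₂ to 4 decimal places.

ω₁ = 4.5836, v₂ = 4.5069

heading to target = atan2(-4−3.5, 0−5) = -2.1588
Δθ = wrap(-2.1588 − 1.8326) = 2.2918; ω₁ = Δθ/dt₁ = 4.5836
distance = √((0−5)² + (-4−3.5)²) = 9.0139; v₂ = distance/dt₂ = 4.5069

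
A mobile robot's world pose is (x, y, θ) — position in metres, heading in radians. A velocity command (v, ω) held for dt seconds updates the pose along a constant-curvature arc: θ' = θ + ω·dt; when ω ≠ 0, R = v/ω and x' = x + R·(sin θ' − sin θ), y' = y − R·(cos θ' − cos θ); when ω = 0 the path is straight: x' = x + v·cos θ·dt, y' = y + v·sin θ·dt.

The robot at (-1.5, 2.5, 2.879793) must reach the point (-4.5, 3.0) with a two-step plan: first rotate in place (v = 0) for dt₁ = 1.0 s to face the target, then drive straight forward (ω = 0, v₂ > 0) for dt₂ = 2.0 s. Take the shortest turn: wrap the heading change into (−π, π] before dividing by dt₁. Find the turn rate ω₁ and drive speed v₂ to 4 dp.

heading to target = atan2(3−2.5, -4.5−-1.5) = 2.9764
Δθ = wrap(2.9764 − 2.8798) = 0.0967; ω₁ = Δθ/dt₁ = 0.0967
distance = √((-4.5−-1.5)² + (3−2.5)²) = 3.0414; v₂ = distance/dt₂ = 1.5207

ω₁ = 0.0967, v₂ = 1.5207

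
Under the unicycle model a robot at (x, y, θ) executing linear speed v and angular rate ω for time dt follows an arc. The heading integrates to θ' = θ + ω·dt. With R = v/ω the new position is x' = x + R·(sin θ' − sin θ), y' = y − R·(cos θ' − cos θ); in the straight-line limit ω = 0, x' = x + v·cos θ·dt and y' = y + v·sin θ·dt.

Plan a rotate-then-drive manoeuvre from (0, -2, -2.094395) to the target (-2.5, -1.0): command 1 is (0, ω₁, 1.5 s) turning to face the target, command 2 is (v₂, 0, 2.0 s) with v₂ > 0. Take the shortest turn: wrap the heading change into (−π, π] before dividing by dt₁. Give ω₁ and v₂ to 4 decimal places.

heading to target = atan2(-1−-2, -2.5−0) = 2.7611
Δθ = wrap(2.7611 − -2.0944) = -1.4277; ω₁ = Δθ/dt₁ = -0.9518
distance = √((-2.5−0)² + (-1−-2)²) = 2.6926; v₂ = distance/dt₂ = 1.3463

ω₁ = -0.9518, v₂ = 1.3463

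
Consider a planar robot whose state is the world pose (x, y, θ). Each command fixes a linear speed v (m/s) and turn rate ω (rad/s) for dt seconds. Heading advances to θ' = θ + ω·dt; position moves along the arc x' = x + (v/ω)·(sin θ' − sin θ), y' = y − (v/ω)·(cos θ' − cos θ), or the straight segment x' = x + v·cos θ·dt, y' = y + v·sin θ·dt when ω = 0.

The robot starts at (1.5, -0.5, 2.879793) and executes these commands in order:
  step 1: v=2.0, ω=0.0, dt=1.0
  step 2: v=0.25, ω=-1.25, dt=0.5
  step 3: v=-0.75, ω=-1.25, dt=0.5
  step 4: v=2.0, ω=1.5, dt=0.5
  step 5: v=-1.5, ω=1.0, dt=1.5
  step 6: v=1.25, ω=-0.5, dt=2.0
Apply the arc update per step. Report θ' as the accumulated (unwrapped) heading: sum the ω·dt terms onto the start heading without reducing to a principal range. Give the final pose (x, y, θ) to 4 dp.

(-1.0966, 0.0371, 2.8798)

step 1: θ'=2.8798 (straight) → pose (-0.4319, 0.0176, 2.8798)
step 2: θ'=2.2548 (R=-0.2000) → pose (-0.5351, 0.0844, 2.2548)
step 3: θ'=1.6298 (R=0.6000) → pose (-0.4012, -0.2593, 1.6298)
step 4: θ'=2.3798 (R=1.3333) → pose (-0.8119, 0.6269, 2.3798)
step 5: θ'=3.8798 (R=-1.5000) → pose (1.2329, 0.6027, 3.8798)
step 6: θ'=2.8798 (R=-2.5000) → pose (-1.0966, 0.0371, 2.8798)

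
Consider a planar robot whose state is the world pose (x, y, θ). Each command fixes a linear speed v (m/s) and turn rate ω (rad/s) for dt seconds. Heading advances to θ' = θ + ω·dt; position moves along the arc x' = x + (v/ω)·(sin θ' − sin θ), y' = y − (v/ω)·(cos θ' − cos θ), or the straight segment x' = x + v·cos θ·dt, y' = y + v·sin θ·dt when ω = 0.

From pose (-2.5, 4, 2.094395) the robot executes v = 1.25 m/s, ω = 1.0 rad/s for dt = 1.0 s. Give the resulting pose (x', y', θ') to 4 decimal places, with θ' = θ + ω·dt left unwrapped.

(-3.5236, 4.6236, 3.0944)

θ' = 2.0944 + 1.0·1.0 = 3.0944
R = v/ω = 1.25/1.0 = 1.2500
x' = -2.5 + 1.2500·(sin 3.0944 − sin 2.0944) = -3.5236
y' = 4 − 1.2500·(cos 3.0944 − cos 2.0944) = 4.6236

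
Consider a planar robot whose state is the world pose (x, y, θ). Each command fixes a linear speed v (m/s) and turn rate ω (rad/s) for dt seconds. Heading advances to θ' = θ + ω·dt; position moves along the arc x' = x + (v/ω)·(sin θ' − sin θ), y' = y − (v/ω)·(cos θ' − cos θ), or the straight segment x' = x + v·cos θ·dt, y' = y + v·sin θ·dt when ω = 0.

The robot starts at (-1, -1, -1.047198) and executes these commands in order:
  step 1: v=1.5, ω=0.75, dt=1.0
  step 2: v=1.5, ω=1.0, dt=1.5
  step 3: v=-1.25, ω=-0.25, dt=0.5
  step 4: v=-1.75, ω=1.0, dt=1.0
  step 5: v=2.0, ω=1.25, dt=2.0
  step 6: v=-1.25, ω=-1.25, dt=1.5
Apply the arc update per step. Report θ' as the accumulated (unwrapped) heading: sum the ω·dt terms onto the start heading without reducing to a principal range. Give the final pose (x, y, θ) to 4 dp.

(0.1679, -3.0544, 2.7028)

step 1: θ'=-0.2972 (R=2.0000) → pose (0.1464, -1.9123, -0.2972)
step 2: θ'=1.2028 (R=1.5000) → pose (1.9852, -1.0177, 1.2028)
step 3: θ'=1.0778 (R=5.0000) → pose (1.7246, -1.5853, 1.0778)
step 4: θ'=2.0778 (R=-1.7500) → pose (1.7363, -3.2633, 2.0778)
step 5: θ'=4.5778 (R=1.6000) → pose (-1.2479, -3.8255, 4.5778)
step 6: θ'=2.7028 (R=1.0000) → pose (0.1679, -3.0544, 2.7028)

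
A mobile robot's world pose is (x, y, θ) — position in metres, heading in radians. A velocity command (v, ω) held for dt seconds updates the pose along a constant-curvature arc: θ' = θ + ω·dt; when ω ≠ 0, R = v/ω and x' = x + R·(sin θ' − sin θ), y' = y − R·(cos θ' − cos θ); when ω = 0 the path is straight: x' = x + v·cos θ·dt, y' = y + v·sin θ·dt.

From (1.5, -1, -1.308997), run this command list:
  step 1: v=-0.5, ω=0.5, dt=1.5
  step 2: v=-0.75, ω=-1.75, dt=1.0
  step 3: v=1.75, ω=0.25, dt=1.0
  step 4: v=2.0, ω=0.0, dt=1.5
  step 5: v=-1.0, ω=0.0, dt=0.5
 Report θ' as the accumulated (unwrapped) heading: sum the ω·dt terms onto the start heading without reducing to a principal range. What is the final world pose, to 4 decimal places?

step 1: θ'=-0.5590 (R=-1.0000) → pose (1.0644, -0.4110, -0.5590)
step 2: θ'=-2.3090 (R=0.4286) → pose (0.9747, 0.2407, -2.3090)
step 3: θ'=-2.0590 (R=7.0000) → pose (-0.0298, -1.1867, -2.0590)
step 4: θ'=-2.0590 (straight) → pose (-1.4369, -3.8363, -2.0590)
step 5: θ'=-2.0590 (straight) → pose (-1.2024, -3.3947, -2.0590)

(-1.2024, -3.3947, -2.0590)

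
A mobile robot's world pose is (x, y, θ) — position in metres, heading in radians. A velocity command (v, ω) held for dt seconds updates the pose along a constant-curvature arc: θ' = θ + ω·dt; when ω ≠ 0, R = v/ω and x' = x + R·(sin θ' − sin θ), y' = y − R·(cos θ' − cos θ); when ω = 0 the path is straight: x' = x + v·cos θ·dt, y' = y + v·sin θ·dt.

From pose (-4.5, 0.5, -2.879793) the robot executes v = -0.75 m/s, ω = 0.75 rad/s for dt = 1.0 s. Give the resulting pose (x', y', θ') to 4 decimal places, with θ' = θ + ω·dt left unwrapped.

(-3.9110, 0.9356, -2.1298)

θ' = -2.8798 + 0.75·1.0 = -2.1298
R = v/ω = -0.75/0.75 = -1.0000
x' = -4.5 + -1.0000·(sin -2.1298 − sin -2.8798) = -3.9110
y' = 0.5 − -1.0000·(cos -2.1298 − cos -2.8798) = 0.9356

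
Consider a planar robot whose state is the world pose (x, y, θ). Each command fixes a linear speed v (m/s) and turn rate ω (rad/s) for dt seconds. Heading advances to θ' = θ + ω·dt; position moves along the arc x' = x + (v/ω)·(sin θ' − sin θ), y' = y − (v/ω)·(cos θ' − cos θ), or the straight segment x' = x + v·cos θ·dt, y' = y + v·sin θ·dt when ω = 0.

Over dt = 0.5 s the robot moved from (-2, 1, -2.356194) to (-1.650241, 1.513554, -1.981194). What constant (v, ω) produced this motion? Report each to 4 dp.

v = -1.2500, ω = 0.7500

Δθ = -1.981194 − -2.356194 = 0.375000
ω = Δθ/dt = 0.375000/0.5 = 0.7500
R = −Δy/(cos θ' − cos θ) = -1.6667
v = R·ω = -1.6667·0.7500 = -1.2500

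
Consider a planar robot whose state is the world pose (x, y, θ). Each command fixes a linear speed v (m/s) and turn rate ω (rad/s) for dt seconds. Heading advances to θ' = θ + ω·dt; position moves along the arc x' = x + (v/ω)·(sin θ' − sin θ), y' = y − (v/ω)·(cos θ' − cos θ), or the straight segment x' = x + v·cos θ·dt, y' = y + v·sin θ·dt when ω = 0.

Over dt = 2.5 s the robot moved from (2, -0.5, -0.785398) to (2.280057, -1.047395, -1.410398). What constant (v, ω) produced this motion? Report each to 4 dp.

Δθ = -1.410398 − -0.785398 = -0.625000
ω = Δθ/dt = -0.625000/2.5 = -0.2500
R = −Δy/(cos θ' − cos θ) = -1.0000
v = R·ω = -1.0000·-0.2500 = 0.2500

v = 0.2500, ω = -0.2500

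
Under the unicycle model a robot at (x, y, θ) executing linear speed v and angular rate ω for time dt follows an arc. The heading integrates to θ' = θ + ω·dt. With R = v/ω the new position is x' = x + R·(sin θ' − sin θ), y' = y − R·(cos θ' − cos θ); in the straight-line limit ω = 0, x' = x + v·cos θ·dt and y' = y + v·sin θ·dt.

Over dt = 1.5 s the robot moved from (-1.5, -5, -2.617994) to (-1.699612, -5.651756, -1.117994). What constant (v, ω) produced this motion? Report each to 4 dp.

Δθ = -1.117994 − -2.617994 = 1.500000
ω = Δθ/dt = 1.500000/1.5 = 1.0000
R = −Δy/(cos θ' − cos θ) = 0.5000
v = R·ω = 0.5000·1.0000 = 0.5000

v = 0.5000, ω = 1.0000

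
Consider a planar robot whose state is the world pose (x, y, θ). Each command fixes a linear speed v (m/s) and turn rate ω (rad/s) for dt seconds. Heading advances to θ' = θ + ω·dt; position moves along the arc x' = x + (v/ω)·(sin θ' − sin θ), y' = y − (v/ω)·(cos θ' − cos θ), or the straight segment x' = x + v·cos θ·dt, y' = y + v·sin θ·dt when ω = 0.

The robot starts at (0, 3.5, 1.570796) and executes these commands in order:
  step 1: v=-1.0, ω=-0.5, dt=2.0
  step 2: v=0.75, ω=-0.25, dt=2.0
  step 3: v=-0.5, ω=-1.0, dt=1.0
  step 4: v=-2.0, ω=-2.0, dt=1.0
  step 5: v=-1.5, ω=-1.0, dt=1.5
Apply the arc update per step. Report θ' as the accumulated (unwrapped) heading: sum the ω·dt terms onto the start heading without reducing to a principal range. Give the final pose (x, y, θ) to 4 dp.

step 1: θ'=0.5708 (R=2.0000) → pose (-0.9194, 1.8171, 0.5708)
step 2: θ'=0.0708 (R=-3.0000) → pose (0.4893, 2.2851, 0.0708)
step 3: θ'=-0.9292 (R=0.5000) → pose (0.0534, 2.4846, -0.9292)
step 4: θ'=-2.9292 (R=1.0000) → pose (0.6437, 4.0606, -2.9292)
step 5: θ'=-4.4292 (R=1.5000) → pose (2.4002, 3.0135, -4.4292)

(2.4002, 3.0135, -4.4292)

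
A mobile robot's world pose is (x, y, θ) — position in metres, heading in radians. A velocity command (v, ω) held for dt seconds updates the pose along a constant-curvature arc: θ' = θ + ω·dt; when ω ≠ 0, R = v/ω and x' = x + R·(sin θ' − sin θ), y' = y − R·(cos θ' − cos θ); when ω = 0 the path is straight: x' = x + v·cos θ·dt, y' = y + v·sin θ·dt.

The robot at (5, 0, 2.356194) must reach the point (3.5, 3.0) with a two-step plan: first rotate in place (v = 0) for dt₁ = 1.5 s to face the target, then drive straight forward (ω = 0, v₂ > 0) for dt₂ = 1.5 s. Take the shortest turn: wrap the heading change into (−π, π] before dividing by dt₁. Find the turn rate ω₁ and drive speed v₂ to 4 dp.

ω₁ = -0.2145, v₂ = 2.2361

heading to target = atan2(3−0, 3.5−5) = 2.0344
Δθ = wrap(2.0344 − 2.3562) = -0.3218; ω₁ = Δθ/dt₁ = -0.2145
distance = √((3.5−5)² + (3−0)²) = 3.3541; v₂ = distance/dt₂ = 2.2361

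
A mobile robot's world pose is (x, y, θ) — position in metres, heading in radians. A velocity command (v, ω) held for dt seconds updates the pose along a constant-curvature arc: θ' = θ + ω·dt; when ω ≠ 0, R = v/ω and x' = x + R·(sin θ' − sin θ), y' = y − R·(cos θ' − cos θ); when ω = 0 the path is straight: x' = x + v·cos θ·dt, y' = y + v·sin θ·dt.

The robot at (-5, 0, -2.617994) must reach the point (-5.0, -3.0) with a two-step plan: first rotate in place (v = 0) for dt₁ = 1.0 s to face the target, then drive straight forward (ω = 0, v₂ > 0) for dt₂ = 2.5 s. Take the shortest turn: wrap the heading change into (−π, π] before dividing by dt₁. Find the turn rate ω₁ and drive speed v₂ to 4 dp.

ω₁ = 1.0472, v₂ = 1.2000

heading to target = atan2(-3−0, -5−-5) = -1.5708
Δθ = wrap(-1.5708 − -2.6180) = 1.0472; ω₁ = Δθ/dt₁ = 1.0472
distance = √((-5−-5)² + (-3−0)²) = 3.0000; v₂ = distance/dt₂ = 1.2000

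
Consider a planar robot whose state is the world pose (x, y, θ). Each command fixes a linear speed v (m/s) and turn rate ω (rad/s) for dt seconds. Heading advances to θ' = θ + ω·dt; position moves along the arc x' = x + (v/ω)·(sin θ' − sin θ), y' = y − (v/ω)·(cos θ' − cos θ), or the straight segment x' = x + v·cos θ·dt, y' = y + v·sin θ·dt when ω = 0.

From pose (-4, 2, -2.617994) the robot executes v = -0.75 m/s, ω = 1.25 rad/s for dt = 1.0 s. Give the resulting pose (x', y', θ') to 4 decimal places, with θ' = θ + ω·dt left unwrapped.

(-3.7123, 2.6405, -1.3680)

θ' = -2.6180 + 1.25·1.0 = -1.3680
R = v/ω = -0.75/1.25 = -0.6000
x' = -4 + -0.6000·(sin -1.3680 − sin -2.6180) = -3.7123
y' = 2 − -0.6000·(cos -1.3680 − cos -2.6180) = 2.6405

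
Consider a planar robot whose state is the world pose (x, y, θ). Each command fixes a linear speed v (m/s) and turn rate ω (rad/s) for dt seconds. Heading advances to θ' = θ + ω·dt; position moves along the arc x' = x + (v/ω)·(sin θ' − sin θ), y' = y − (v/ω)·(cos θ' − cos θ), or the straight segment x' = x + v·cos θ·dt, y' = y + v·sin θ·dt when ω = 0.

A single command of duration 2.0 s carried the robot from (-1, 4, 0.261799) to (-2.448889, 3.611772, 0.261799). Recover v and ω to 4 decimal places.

v = -0.7500, ω = 0.0000

Δθ = 0.261799 − 0.261799 = 0.000000
ω = Δθ/dt = 0.000000/2.0 = 0.0000
ω = 0 → v = (Δx·cos θ + Δy·sin θ)/dt = -0.7500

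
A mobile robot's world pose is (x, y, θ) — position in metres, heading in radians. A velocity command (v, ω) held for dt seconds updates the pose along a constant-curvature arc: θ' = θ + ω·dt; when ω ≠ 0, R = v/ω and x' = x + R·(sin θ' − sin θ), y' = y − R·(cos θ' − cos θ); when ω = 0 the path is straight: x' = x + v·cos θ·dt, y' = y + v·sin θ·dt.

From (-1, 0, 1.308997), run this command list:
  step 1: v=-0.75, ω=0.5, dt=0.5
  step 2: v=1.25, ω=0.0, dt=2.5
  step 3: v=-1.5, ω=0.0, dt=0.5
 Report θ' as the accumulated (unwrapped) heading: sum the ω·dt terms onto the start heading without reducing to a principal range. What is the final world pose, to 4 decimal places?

step 1: θ'=1.5590 (R=-1.5000) → pose (-1.0510, -0.3705, 1.5590)
step 2: θ'=1.5590 (straight) → pose (-1.0141, 2.7543, 1.5590)
step 3: θ'=1.5590 (straight) → pose (-1.0230, 2.0043, 1.5590)

(-1.0230, 2.0043, 1.5590)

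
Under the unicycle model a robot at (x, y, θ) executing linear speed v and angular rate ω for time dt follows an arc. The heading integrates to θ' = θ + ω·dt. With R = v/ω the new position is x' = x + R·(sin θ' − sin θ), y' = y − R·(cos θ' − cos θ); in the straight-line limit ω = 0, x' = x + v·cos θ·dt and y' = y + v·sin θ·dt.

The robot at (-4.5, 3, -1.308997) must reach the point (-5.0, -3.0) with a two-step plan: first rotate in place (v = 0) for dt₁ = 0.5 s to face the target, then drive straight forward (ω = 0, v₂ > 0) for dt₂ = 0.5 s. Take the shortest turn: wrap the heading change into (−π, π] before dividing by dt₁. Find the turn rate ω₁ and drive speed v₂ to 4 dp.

heading to target = atan2(-3−3, -5−-4.5) = -1.6539
Δθ = wrap(-1.6539 − -1.3090) = -0.3449; ω₁ = Δθ/dt₁ = -0.6899
distance = √((-5−-4.5)² + (-3−3)²) = 6.0208; v₂ = distance/dt₂ = 12.0416

ω₁ = -0.6899, v₂ = 12.0416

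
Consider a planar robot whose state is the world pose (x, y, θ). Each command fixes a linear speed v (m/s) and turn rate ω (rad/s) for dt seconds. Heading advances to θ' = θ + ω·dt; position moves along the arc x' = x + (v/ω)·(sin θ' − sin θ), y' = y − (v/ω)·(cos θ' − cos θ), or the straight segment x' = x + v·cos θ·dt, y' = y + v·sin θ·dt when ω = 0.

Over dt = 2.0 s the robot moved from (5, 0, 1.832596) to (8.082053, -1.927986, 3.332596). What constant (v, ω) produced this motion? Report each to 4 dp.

Δθ = 3.332596 − 1.832596 = 1.500000
ω = Δθ/dt = 1.500000/2.0 = 0.7500
R = Δx/(sin θ' − sin θ) = -2.6667
v = R·ω = -2.6667·0.7500 = -2.0000

v = -2.0000, ω = 0.7500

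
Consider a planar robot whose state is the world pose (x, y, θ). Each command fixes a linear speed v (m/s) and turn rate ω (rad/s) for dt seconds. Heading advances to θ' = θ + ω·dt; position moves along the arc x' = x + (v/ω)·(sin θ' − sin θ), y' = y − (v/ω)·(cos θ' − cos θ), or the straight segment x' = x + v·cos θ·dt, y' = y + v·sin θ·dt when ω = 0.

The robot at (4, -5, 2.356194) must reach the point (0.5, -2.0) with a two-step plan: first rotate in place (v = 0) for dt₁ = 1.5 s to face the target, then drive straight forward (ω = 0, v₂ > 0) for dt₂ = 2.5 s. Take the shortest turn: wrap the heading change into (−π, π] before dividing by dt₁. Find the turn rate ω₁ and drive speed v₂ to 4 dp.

ω₁ = 0.0512, v₂ = 1.8439

heading to target = atan2(-2−-5, 0.5−4) = 2.4330
Δθ = wrap(2.4330 − 2.3562) = 0.0768; ω₁ = Δθ/dt₁ = 0.0512
distance = √((0.5−4)² + (-2−-5)²) = 4.6098; v₂ = distance/dt₂ = 1.8439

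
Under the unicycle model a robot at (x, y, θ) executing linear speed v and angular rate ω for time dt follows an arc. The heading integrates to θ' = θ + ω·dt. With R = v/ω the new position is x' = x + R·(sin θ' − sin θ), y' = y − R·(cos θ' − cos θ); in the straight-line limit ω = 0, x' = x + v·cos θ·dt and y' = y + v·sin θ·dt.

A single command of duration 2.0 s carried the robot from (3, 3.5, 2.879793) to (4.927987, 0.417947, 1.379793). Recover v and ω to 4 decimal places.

Δθ = 1.379793 − 2.879793 = -1.500000
ω = Δθ/dt = -1.500000/2.0 = -0.7500
R = −Δy/(cos θ' − cos θ) = 2.6667
v = R·ω = 2.6667·-0.7500 = -2.0000

v = -2.0000, ω = -0.7500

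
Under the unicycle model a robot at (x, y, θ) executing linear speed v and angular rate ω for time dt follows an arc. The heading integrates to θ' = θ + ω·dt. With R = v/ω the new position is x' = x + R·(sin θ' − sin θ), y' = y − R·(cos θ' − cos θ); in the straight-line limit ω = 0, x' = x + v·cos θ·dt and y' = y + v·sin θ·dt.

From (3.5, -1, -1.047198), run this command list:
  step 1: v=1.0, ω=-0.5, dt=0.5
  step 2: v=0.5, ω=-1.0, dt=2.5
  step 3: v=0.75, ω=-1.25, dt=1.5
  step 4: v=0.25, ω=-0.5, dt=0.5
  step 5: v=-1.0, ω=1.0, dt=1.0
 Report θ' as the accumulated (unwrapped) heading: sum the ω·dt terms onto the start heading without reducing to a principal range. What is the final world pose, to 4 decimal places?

(2.4143, -1.6930, -4.9222)

step 1: θ'=-1.2972 (R=-2.0000) → pose (3.6936, -1.4596, -1.2972)
step 2: θ'=-3.7972 (R=-0.5000) → pose (2.9073, -1.9910, -3.7972)
step 3: θ'=-5.6722 (R=-0.6000) → pose (2.9289, -1.0240, -5.6722)
step 4: θ'=-5.9222 (R=-0.5000) → pose (3.0392, -0.9658, -5.9222)
step 5: θ'=-4.9222 (R=-1.0000) → pose (2.4143, -1.6930, -4.9222)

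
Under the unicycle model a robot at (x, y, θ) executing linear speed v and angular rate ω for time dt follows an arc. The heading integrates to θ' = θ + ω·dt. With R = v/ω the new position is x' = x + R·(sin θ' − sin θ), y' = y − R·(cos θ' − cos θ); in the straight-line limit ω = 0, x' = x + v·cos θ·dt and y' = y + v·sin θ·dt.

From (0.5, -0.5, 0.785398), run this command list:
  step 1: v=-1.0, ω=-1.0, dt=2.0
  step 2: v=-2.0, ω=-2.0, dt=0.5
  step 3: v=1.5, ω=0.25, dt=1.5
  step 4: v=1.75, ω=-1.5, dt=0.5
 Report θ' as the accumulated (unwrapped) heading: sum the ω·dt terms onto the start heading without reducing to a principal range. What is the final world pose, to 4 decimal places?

(-2.5055, -1.8842, -2.5896)

step 1: θ'=-1.2146 (R=1.0000) → pose (-1.1443, -0.1416, -1.2146)
step 2: θ'=-2.2146 (R=1.0000) → pose (-1.0069, 0.8074, -2.2146)
step 3: θ'=-1.8396 (R=6.0000) → pose (-1.9926, -1.2006, -1.8396)
step 4: θ'=-2.5896 (R=-1.1667) → pose (-2.5055, -1.8842, -2.5896)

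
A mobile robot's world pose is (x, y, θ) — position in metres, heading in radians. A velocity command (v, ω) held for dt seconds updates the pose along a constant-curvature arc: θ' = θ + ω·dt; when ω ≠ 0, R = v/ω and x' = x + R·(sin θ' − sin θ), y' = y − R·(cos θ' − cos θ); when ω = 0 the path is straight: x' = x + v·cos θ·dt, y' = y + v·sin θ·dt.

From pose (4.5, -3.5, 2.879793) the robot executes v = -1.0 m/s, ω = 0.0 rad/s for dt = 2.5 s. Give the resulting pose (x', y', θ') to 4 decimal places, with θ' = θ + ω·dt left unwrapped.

θ' = 2.8798 + 0.0·2.5 = 2.8798
ω = 0 → straight: x' = 4.5 + -1.0·cos(2.8798)·2.5 = 6.9148
y' = -3.5 + -1.0·sin(2.8798)·2.5 = -4.1470

(6.9148, -4.1470, 2.8798)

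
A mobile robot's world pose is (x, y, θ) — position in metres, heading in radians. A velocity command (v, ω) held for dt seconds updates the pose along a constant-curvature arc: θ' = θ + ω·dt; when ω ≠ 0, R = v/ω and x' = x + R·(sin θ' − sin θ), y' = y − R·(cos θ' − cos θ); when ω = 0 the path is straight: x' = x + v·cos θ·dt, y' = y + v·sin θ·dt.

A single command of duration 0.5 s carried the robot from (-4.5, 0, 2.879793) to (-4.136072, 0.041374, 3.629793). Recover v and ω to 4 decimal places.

v = -0.7500, ω = 1.5000

Δθ = 3.629793 − 2.879793 = 0.750000
ω = Δθ/dt = 0.750000/0.5 = 1.5000
R = Δx/(sin θ' − sin θ) = -0.5000
v = R·ω = -0.5000·1.5000 = -0.7500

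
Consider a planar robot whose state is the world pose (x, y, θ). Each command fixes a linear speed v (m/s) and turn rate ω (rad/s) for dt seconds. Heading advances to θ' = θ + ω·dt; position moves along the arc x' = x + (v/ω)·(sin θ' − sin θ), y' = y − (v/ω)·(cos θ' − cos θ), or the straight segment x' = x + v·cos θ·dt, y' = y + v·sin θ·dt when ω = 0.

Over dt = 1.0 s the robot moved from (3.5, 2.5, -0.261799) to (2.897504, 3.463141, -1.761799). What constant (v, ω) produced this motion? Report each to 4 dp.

Δθ = -1.761799 − -0.261799 = -1.500000
ω = Δθ/dt = -1.500000/1.0 = -1.5000
R = −Δy/(cos θ' − cos θ) = 0.8333
v = R·ω = 0.8333·-1.5000 = -1.2500

v = -1.2500, ω = -1.5000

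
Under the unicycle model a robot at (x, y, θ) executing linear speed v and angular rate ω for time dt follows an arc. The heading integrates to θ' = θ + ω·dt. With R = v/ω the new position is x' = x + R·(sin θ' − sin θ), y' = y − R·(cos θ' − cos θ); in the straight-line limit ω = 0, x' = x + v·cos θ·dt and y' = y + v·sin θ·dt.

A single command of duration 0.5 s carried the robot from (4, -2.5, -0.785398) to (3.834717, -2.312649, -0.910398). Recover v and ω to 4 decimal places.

v = -0.5000, ω = -0.2500

Δθ = -0.910398 − -0.785398 = -0.125000
ω = Δθ/dt = -0.125000/0.5 = -0.2500
R = −Δy/(cos θ' − cos θ) = 2.0000
v = R·ω = 2.0000·-0.2500 = -0.5000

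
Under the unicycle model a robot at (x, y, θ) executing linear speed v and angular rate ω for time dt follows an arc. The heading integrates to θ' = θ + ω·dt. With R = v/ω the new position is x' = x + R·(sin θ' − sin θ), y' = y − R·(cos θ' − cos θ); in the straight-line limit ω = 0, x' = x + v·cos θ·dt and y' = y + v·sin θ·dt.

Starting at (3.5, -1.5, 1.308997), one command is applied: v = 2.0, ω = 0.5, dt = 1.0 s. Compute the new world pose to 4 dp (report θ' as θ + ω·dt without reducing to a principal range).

θ' = 1.3090 + 0.5·1.0 = 1.8090
R = v/ω = 2.0/0.5 = 4.0000
x' = 3.5 + 4.0000·(sin 1.8090 − sin 1.3090) = 3.5234
y' = -1.5 − 4.0000·(cos 1.8090 − cos 1.3090) = 0.4791

(3.5234, 0.4791, 1.8090)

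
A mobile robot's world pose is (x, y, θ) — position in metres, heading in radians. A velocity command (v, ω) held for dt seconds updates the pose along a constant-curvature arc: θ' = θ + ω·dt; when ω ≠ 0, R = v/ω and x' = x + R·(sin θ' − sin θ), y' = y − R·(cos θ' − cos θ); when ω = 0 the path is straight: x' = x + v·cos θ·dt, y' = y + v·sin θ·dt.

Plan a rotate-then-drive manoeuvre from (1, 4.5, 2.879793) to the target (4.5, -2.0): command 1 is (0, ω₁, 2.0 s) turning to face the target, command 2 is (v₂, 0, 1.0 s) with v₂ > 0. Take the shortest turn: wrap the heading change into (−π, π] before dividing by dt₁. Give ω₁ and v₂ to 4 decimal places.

heading to target = atan2(-2−4.5, 4.5−1) = -1.0769
Δθ = wrap(-1.0769 − 2.8798) = 2.3265; ω₁ = Δθ/dt₁ = 1.1633
distance = √((4.5−1)² + (-2−4.5)²) = 7.3824; v₂ = distance/dt₂ = 7.3824

ω₁ = 1.1633, v₂ = 7.3824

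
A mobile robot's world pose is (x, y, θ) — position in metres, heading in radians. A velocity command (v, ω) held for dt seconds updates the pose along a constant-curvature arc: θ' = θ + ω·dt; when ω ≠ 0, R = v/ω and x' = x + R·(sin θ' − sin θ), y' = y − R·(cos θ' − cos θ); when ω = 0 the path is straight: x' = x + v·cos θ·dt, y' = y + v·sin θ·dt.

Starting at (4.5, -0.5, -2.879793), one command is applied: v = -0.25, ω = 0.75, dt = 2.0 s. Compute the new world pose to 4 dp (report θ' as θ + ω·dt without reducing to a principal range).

θ' = -2.8798 + 0.75·2.0 = -1.3798
R = v/ω = -0.25/0.75 = -0.3333
x' = 4.5 + -0.3333·(sin -1.3798 − sin -2.8798) = 4.7410
y' = -0.5 − -0.3333·(cos -1.3798 − cos -2.8798) = -0.1147

(4.7410, -0.1147, -1.3798)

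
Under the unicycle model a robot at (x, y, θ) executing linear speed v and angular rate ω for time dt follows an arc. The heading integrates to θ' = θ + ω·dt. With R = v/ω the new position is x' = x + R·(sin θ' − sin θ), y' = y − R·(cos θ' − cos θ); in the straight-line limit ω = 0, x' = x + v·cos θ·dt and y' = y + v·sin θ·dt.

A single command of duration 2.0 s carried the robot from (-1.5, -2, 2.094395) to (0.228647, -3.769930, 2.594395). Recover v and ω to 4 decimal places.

v = -1.2500, ω = 0.2500

Δθ = 2.594395 − 2.094395 = 0.500000
ω = Δθ/dt = 0.500000/2.0 = 0.2500
R = −Δy/(cos θ' − cos θ) = -5.0000
v = R·ω = -5.0000·0.2500 = -1.2500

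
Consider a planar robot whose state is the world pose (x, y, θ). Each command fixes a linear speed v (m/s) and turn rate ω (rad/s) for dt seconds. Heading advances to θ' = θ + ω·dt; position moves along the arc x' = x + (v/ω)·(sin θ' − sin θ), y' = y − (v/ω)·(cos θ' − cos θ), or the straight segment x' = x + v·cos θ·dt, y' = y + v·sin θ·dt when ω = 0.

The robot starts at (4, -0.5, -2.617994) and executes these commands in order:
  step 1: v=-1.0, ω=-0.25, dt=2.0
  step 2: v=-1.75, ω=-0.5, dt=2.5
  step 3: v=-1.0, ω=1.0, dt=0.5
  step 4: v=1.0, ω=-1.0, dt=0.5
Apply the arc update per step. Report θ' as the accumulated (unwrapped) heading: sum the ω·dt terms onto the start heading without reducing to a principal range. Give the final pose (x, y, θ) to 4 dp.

(9.2827, -2.2825, -4.3680)

step 1: θ'=-3.1180 (R=4.0000) → pose (5.9056, 0.0348, -3.1180)
step 2: θ'=-4.3680 (R=3.5000) → pose (9.2827, -2.2825, -4.3680)
step 3: θ'=-3.8680 (R=-1.0000) → pose (9.5598, -2.6925, -3.8680)
step 4: θ'=-4.3680 (R=-1.0000) → pose (9.2827, -2.2825, -4.3680)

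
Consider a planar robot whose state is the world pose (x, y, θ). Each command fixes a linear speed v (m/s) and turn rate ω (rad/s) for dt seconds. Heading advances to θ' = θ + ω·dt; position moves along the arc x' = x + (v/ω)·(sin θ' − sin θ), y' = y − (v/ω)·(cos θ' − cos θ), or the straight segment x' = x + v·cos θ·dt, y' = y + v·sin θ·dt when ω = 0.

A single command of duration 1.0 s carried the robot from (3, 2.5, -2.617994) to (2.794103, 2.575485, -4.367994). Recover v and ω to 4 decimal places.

Δθ = -4.367994 − -2.617994 = -1.750000
ω = Δθ/dt = -1.750000/1.0 = -1.7500
R = Δx/(sin θ' − sin θ) = -0.1429
v = R·ω = -0.1429·-1.7500 = 0.2500

v = 0.2500, ω = -1.7500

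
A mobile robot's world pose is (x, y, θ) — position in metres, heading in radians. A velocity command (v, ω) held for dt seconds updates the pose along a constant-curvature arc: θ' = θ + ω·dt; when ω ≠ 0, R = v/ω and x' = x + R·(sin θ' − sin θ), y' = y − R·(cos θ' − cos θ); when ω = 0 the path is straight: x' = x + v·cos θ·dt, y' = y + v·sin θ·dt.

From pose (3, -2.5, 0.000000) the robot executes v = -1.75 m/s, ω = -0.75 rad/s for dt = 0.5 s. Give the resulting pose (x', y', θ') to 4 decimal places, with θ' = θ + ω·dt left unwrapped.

θ' = 0.0000 + -0.75·0.5 = -0.3750
R = v/ω = -1.75/-0.75 = 2.3333
x' = 3 + 2.3333·(sin -0.3750 − sin 0.0000) = 2.1454
y' = -2.5 − 2.3333·(cos -0.3750 − cos 0.0000) = -2.3379

(2.1454, -2.3379, -0.3750)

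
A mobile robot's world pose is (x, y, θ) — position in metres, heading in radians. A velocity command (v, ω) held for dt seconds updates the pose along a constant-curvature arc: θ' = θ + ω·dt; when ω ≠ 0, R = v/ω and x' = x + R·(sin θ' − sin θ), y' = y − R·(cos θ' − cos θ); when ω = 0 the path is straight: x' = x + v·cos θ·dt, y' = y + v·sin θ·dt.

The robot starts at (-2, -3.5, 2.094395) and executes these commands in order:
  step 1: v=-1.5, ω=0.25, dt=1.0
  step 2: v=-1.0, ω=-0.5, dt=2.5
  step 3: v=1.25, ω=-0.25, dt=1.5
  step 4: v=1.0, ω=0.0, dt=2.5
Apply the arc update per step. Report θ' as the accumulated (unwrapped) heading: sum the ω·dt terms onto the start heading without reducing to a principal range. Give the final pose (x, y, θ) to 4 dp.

(2.2794, -3.8915, 0.7194)

step 1: θ'=2.3444 (R=-6.0000) → pose (-1.0963, -4.6923, 2.3444)
step 2: θ'=1.0944 (R=2.0000) → pose (-0.7498, -7.0069, 1.0944)
step 3: θ'=0.7194 (R=-5.0000) → pose (0.3989, -5.5388, 0.7194)
step 4: θ'=0.7194 (straight) → pose (2.2794, -3.8915, 0.7194)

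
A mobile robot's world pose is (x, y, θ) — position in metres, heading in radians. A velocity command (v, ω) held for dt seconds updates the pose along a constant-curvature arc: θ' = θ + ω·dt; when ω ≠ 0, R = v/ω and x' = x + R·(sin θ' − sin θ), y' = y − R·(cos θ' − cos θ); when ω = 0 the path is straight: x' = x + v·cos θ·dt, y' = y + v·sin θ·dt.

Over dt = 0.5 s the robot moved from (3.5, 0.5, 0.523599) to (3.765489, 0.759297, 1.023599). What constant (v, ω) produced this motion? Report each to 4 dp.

Δθ = 1.023599 − 0.523599 = 0.500000
ω = Δθ/dt = 0.500000/0.5 = 1.0000
R = Δx/(sin θ' − sin θ) = 0.7500
v = R·ω = 0.7500·1.0000 = 0.7500

v = 0.7500, ω = 1.0000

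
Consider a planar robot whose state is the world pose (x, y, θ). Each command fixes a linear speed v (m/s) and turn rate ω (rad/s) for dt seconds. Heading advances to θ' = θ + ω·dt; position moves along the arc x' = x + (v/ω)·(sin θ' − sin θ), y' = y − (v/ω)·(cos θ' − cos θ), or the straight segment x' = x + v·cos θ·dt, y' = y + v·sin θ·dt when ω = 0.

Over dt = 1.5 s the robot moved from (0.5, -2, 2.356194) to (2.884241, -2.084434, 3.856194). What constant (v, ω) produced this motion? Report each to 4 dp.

v = -1.7500, ω = 1.0000

Δθ = 3.856194 − 2.356194 = 1.500000
ω = Δθ/dt = 1.500000/1.5 = 1.0000
R = Δx/(sin θ' − sin θ) = -1.7500
v = R·ω = -1.7500·1.0000 = -1.7500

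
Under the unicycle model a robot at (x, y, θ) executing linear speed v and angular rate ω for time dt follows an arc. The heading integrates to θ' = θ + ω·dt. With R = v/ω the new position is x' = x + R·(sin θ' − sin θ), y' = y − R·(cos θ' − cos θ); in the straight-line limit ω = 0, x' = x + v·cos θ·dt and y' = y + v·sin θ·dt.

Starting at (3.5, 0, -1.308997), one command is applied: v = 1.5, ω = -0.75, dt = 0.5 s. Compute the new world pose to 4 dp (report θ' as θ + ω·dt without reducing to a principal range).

θ' = -1.3090 + -0.75·0.5 = -1.6840
R = v/ω = 1.5/-0.75 = -2.0000
x' = 3.5 + -2.0000·(sin -1.6840 − sin -1.3090) = 3.5553
y' = 0 − -2.0000·(cos -1.6840 − cos -1.3090) = -0.7436

(3.5553, -0.7436, -1.6840)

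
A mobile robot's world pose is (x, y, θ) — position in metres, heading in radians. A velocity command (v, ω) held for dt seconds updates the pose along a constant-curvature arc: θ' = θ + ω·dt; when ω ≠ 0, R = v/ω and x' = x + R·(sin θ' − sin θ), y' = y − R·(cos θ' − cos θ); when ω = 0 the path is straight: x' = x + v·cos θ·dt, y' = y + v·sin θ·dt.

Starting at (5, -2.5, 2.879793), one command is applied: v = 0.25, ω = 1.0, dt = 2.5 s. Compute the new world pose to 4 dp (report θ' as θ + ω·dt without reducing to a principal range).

(4.7389, -2.8962, 5.3798)

θ' = 2.8798 + 1.0·2.5 = 5.3798
R = v/ω = 0.25/1.0 = 0.2500
x' = 5 + 0.2500·(sin 5.3798 − sin 2.8798) = 4.7389
y' = -2.5 − 0.2500·(cos 5.3798 − cos 2.8798) = -2.8962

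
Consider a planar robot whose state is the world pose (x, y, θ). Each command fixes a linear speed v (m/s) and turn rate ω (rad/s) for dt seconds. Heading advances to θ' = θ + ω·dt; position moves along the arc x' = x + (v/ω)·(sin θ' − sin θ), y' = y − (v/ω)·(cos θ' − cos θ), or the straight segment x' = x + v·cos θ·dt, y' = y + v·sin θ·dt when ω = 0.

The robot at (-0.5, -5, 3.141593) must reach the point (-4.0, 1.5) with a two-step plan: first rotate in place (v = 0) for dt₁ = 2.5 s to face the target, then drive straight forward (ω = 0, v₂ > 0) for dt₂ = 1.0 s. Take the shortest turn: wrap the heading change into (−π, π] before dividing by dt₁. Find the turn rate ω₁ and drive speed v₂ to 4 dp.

heading to target = atan2(1.5−-5, -4−-0.5) = 2.0647
Δθ = wrap(2.0647 − 3.1416) = -1.0769; ω₁ = Δθ/dt₁ = -0.4307
distance = √((-4−-0.5)² + (1.5−-5)²) = 7.3824; v₂ = distance/dt₂ = 7.3824

ω₁ = -0.4307, v₂ = 7.3824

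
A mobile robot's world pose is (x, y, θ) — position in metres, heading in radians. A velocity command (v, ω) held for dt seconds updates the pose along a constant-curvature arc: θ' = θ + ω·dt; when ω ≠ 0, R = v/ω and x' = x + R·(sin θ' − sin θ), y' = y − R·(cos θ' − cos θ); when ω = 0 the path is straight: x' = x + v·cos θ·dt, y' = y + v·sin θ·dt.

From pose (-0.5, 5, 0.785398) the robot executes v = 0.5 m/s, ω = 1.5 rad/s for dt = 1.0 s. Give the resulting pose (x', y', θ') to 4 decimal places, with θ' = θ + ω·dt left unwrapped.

θ' = 0.7854 + 1.5·1.0 = 2.2854
R = v/ω = 0.5/1.5 = 0.3333
x' = -0.5 + 0.3333·(sin 2.2854 − sin 0.7854) = -0.4839
y' = 5 − 0.3333·(cos 2.2854 − cos 0.7854) = 5.4541

(-0.4839, 5.4541, 2.2854)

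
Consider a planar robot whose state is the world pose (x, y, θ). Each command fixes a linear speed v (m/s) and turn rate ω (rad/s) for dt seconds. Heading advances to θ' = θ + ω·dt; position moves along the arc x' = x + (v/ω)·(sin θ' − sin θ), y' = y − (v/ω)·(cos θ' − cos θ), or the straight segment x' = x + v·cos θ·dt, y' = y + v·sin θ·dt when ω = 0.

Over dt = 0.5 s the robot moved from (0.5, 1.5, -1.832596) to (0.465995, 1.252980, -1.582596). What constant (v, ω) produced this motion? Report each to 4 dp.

v = 0.5000, ω = 0.5000

Δθ = -1.582596 − -1.832596 = 0.250000
ω = Δθ/dt = 0.250000/0.5 = 0.5000
R = −Δy/(cos θ' − cos θ) = 1.0000
v = R·ω = 1.0000·0.5000 = 0.5000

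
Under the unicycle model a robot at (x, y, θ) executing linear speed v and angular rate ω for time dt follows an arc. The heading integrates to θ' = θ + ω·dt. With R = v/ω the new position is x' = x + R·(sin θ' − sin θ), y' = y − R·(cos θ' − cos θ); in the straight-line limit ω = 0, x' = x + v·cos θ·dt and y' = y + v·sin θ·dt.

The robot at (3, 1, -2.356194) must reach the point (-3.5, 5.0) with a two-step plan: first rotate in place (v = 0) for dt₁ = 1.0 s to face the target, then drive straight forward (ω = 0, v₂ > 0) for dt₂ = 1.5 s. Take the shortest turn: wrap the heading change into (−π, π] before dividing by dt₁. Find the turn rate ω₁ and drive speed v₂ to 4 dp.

ω₁ = -1.3371, v₂ = 5.0881

heading to target = atan2(5−1, -3.5−3) = 2.5899
Δθ = wrap(2.5899 − -2.3562) = -1.3371; ω₁ = Δθ/dt₁ = -1.3371
distance = √((-3.5−3)² + (5−1)²) = 7.6322; v₂ = distance/dt₂ = 5.0881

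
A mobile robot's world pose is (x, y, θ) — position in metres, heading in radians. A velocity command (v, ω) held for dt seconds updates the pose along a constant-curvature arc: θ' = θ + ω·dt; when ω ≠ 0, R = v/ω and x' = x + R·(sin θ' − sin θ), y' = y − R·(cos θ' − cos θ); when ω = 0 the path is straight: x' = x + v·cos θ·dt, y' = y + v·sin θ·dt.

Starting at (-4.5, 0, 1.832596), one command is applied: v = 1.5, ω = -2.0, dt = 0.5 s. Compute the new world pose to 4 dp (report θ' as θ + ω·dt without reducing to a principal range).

(-4.3303, 0.6988, 0.8326)

θ' = 1.8326 + -2.0·0.5 = 0.8326
R = v/ω = 1.5/-2.0 = -0.7500
x' = -4.5 + -0.7500·(sin 0.8326 − sin 1.8326) = -4.3303
y' = 0 − -0.7500·(cos 0.8326 − cos 1.8326) = 0.6988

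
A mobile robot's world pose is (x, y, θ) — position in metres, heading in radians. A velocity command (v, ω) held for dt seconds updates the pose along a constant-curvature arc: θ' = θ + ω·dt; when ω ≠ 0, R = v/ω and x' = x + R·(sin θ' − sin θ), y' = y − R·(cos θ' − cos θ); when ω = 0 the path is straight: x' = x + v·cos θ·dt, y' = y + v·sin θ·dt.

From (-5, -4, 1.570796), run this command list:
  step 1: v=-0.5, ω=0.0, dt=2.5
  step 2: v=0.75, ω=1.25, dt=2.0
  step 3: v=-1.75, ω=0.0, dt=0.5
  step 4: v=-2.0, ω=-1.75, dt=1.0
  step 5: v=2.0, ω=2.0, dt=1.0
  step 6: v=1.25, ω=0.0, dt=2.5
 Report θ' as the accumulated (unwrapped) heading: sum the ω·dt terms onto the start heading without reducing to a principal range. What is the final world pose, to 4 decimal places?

(-6.6539, -7.2833, 4.3208)

step 1: θ'=1.5708 (straight) → pose (-5.0000, -5.2500, 1.5708)
step 2: θ'=4.0708 (R=0.6000) → pose (-6.0807, -4.8909, 4.0708)
step 3: θ'=4.0708 (straight) → pose (-5.5570, -4.1899, 4.0708)
step 4: θ'=2.3208 (R=1.1429) → pose (-3.8052, -4.0949, 2.3208)
step 5: θ'=4.3208 (R=1.0000) → pose (-5.4612, -4.3948, 4.3208)
step 6: θ'=4.3208 (straight) → pose (-6.6539, -7.2833, 4.3208)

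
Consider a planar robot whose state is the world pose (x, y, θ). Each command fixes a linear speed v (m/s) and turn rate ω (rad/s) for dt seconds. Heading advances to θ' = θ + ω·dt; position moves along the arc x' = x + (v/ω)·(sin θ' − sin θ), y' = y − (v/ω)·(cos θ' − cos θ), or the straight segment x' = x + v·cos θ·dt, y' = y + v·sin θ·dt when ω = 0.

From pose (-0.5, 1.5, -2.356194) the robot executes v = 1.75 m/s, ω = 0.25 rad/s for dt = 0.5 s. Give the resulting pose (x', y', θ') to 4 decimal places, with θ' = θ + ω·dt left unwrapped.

(-1.0785, 0.8443, -2.2312)

θ' = -2.3562 + 0.25·0.5 = -2.2312
R = v/ω = 1.75/0.25 = 7.0000
x' = -0.5 + 7.0000·(sin -2.2312 − sin -2.3562) = -1.0785
y' = 1.5 − 7.0000·(cos -2.2312 − cos -2.3562) = 0.8443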